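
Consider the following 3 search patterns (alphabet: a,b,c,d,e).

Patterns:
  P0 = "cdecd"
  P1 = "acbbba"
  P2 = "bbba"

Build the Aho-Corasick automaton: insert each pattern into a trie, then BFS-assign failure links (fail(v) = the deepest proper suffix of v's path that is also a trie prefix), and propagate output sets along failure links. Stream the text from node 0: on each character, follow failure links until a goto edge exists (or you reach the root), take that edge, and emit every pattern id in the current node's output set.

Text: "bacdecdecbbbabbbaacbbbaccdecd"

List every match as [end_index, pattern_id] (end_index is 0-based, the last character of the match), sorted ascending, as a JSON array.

Build:
Trie (insert patterns):
  0='ε' goto a→6 b→12 c→1
  1='c' goto d→2
  2='cd' goto e→3
  3='cde' goto c→4
  4='cdec' goto d→5
  5='cdecd' goto ·  ←P0
  6='a' goto c→7
  7='ac' goto b→8
  8='acb' goto b→9
  9='acbb' goto b→10
  10='acbbb' goto a→11
  11='acbbba' goto ·  ←P1
  12='b' goto b→13
  13='bb' goto b→14
  14='bbb' goto a→15
  15='bbba' goto ·  ←P2

Failure links (BFS by depth):
  n1('c'): parent n0 fail=0; on 'c' 0 → fail=0;  out ∅∪∅=∅
  n6('a'): parent n0 fail=0; on 'a' 0 → fail=0;  out ∅∪∅=∅
  n12('b'): parent n0 fail=0; on 'b' 0 → fail=0;  out ∅∪∅=∅
  n2('cd'): parent n1 fail=0; on 'd' 0 → fail=0;  out ∅∪∅=∅
  n7('ac'): parent n6 fail=0; on 'c' 0 → fail=1;  out ∅∪∅=∅
  n13('bb'): parent n12 fail=0; on 'b' 0 → fail=12;  out ∅∪∅=∅
  n3('cde'): parent n2 fail=0; on 'e' 0 → fail=0;  out ∅∪∅=∅
  n8('acb'): parent n7 fail=1; on 'b' 1→0 → fail=12;  out ∅∪∅=∅
  n14('bbb'): parent n13 fail=12; on 'b' 12 → fail=13;  out ∅∪∅=∅
  n4('cdec'): parent n3 fail=0; on 'c' 0 → fail=1;  out ∅∪∅=∅
  n9('acbb'): parent n8 fail=12; on 'b' 12 → fail=13;  out ∅∪∅=∅
  n15('bbba'): parent n14 fail=13; on 'a' 13→12→0 → fail=6;  out {2}∪∅={2}
  n5('cdecd'): parent n4 fail=1; on 'd' 1 → fail=2;  out {0}∪∅={0}
  n10('acbbb'): parent n9 fail=13; on 'b' 13 → fail=14;  out ∅∪∅=∅
  n11('acbbba'): parent n10 fail=14; on 'a' 14 → fail=15;  out {1}∪{2}={1,2}

Run:
i=0 'b': node 0→12
i=1 'a': node 12→6 (fail-walked)
i=2 'c': node 6→7
i=3 'd': node 7→2 (fail-walked)
i=4 'e': node 2→3
i=5 'c': node 3→4
i=6 'd': node 4→5  emit P0@[2:6]
i=7 'e': node 5→3 (fail-walked)
i=8 'c': node 3→4
i=9 'b': node 4→12 (fail-walked)
i=10 'b': node 12→13
i=11 'b': node 13→14
i=12 'a': node 14→15  emit P2@[9:12]
i=13 'b': node 15→12 (fail-walked)
i=14 'b': node 12→13
i=15 'b': node 13→14
i=16 'a': node 14→15  emit P2@[13:16]
i=17 'a': node 15→6 (fail-walked)
i=18 'c': node 6→7
i=19 'b': node 7→8
i=20 'b': node 8→9
i=21 'b': node 9→10
i=22 'a': node 10→11  emit P1@[17:22],P2@[19:22]
i=23 'c': node 11→7 (fail-walked)
i=24 'c': node 7→1 (fail-walked)
i=25 'd': node 1→2
i=26 'e': node 2→3
i=27 'c': node 3→4
i=28 'd': node 4→5  emit P0@[24:28]

Matches: [[6,0],[12,2],[16,2],[22,1],[22,2],[28,0]]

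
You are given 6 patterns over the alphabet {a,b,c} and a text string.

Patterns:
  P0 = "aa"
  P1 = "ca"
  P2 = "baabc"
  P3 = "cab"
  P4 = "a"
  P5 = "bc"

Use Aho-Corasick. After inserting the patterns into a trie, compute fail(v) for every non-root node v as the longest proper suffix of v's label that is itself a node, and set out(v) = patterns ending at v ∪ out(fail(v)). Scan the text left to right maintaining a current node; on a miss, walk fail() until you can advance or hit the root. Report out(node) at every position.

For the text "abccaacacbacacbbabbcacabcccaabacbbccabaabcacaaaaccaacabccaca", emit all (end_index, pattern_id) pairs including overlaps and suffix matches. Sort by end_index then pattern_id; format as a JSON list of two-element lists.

Construct AC machine:
Trie nodes:
  n0 'ε': a→1 b→5 c→3
  n1 'a': a→2  ←P4
  n2 'aa': ·  ←P0
  n3 'c': a→4
  n4 'ca': b→10  ←P1
  n5 'b': a→6 c→11
  n6 'ba': a→7
  n7 'baa': b→8
  n8 'baab': c→9
  n9 'baabc': ·  ←P2
  n10 'cab': ·  ←P3
  n11 'bc': ·  ←P5

BFS fail/out derivation:
  n1('a'): parent n0 fail=0; on 'a' 0 → fail=0;  out {4}∪∅={4}
  n3('c'): parent n0 fail=0; on 'c' 0 → fail=0;  out ∅∪∅=∅
  n5('b'): parent n0 fail=0; on 'b' 0 → fail=0;  out ∅∪∅=∅
  n2('aa'): parent n1 fail=0; on 'a' 0 → fail=1;  out {0}∪{4}={0,4}
  n4('ca'): parent n3 fail=0; on 'a' 0 → fail=1;  out {1}∪{4}={1,4}
  n6('ba'): parent n5 fail=0; on 'a' 0 → fail=1;  out ∅∪{4}={4}
  n11('bc'): parent n5 fail=0; on 'c' 0 → fail=3;  out {5}∪∅={5}
  n7('baa'): parent n6 fail=1; on 'a' 1 → fail=2;  out ∅∪{0,4}={0,4}
  n10('cab'): parent n4 fail=1; on 'b' 1→0 → fail=5;  out {3}∪∅={3}
  n8('baab'): parent n7 fail=2; on 'b' 2→1→0 → fail=5;  out ∅∪∅=∅
  n9('baabc'): parent n8 fail=5; on 'c' 5 → fail=11;  out {2}∪{5}={2,5}

Text stream:
pos 0 'a': at 1  ** P4@[0:0]
pos 1 'b': at 5 ·f
pos 2 'c': at 11  ** P5@[1:2]
pos 3 'c': at 3 ·f
pos 4 'a': at 4  ** P1@[3:4],P4@[4:4]
pos 5 'a': at 2 ·f  ** P0@[4:5],P4@[5:5]
pos 6 'c': at 3 ·f
pos 7 'a': at 4  ** P1@[6:7],P4@[7:7]
pos 8 'c': at 3 ·f
pos 9 'b': at 5 ·f
pos 10 'a': at 6  ** P4@[10:10]
pos 11 'c': at 3 ·f
pos 12 'a': at 4  ** P1@[11:12],P4@[12:12]
pos 13 'c': at 3 ·f
pos 14 'b': at 5 ·f
pos 15 'b': at 5 ·f
pos 16 'a': at 6  ** P4@[16:16]
pos 17 'b': at 5 ·f
pos 18 'b': at 5 ·f
pos 19 'c': at 11  ** P5@[18:19]
pos 20 'a': at 4 ·f  ** P1@[19:20],P4@[20:20]
pos 21 'c': at 3 ·f
pos 22 'a': at 4  ** P1@[21:22],P4@[22:22]
pos 23 'b': at 10  ** P3@[21:23]
pos 24 'c': at 11 ·f  ** P5@[23:24]
pos 25 'c': at 3 ·f
pos 26 'c': at 3 ·f
pos 27 'a': at 4  ** P1@[26:27],P4@[27:27]
pos 28 'a': at 2 ·f  ** P0@[27:28],P4@[28:28]
pos 29 'b': at 5 ·f
pos 30 'a': at 6  ** P4@[30:30]
pos 31 'c': at 3 ·f
pos 32 'b': at 5 ·f
pos 33 'b': at 5 ·f
pos 34 'c': at 11  ** P5@[33:34]
pos 35 'c': at 3 ·f
pos 36 'a': at 4  ** P1@[35:36],P4@[36:36]
pos 37 'b': at 10  ** P3@[35:37]
pos 38 'a': at 6 ·f  ** P4@[38:38]
pos 39 'a': at 7  ** P0@[38:39],P4@[39:39]
pos 40 'b': at 8
pos 41 'c': at 9  ** P2@[37:41],P5@[40:41]
pos 42 'a': at 4 ·f  ** P1@[41:42],P4@[42:42]
pos 43 'c': at 3 ·f
pos 44 'a': at 4  ** P1@[43:44],P4@[44:44]
pos 45 'a': at 2 ·f  ** P0@[44:45],P4@[45:45]
pos 46 'a': at 2 ·f  ** P0@[45:46],P4@[46:46]
pos 47 'a': at 2 ·f  ** P0@[46:47],P4@[47:47]
pos 48 'c': at 3 ·f
pos 49 'c': at 3 ·f
pos 50 'a': at 4  ** P1@[49:50],P4@[50:50]
pos 51 'a': at 2 ·f  ** P0@[50:51],P4@[51:51]
pos 52 'c': at 3 ·f
pos 53 'a': at 4  ** P1@[52:53],P4@[53:53]
pos 54 'b': at 10  ** P3@[52:54]
pos 55 'c': at 11 ·f  ** P5@[54:55]
pos 56 'c': at 3 ·f
pos 57 'a': at 4  ** P1@[56:57],P4@[57:57]
pos 58 'c': at 3 ·f
pos 59 'a': at 4  ** P1@[58:59],P4@[59:59]

Result: [[0,4],[2,5],[4,1],[4,4],[5,0],[5,4],[7,1],[7,4],[10,4],[12,1],[12,4],[16,4],[19,5],[20,1],[20,4],[22,1],[22,4],[23,3],[24,5],[27,1],[27,4],[28,0],[28,4],[30,4],[34,5],[36,1],[36,4],[37,3],[38,4],[39,0],[39,4],[41,2],[41,5],[42,1],[42,4],[44,1],[44,4],[45,0],[45,4],[46,0],[46,4],[47,0],[47,4],[50,1],[50,4],[51,0],[51,4],[53,1],[53,4],[54,3],[55,5],[57,1],[57,4],[59,1],[59,4]]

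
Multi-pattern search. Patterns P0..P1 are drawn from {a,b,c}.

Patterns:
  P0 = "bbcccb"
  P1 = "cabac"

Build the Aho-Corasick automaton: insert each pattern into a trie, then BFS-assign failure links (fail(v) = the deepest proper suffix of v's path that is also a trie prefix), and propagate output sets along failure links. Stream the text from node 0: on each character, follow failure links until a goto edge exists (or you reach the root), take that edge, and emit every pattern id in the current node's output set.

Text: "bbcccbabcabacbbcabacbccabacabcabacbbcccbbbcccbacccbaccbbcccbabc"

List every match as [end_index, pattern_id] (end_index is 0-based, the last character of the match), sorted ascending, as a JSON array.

Build automaton:
Trie nodes:
  n0 'ε': b→1 c→7
  n1 'b': b→2
  n2 'bb': c→3
  n3 'bbc': c→4
  n4 'bbcc': c→5
  n5 'bbccc': b→6
  n6 'bbcccb': ·  ←P0
  n7 'c': a→8
  n8 'ca': b→9
  n9 'cab': a→10
  n10 'caba': c→11
  n11 'cabac': ·  ←P1

BFS fail/out derivation:
  fail(1) 'b': from fail(0)=0 chase 'b': 0 ⇒ 0;  out=∅∪out(0)=∅
  fail(7) 'c': from fail(0)=0 chase 'c': 0 ⇒ 0;  out=∅∪out(0)=∅
  fail(2) 'bb': from fail(1)=0 chase 'b': 0 ⇒ 1;  out=∅∪out(1)=∅
  fail(8) 'ca': from fail(7)=0 chase 'a': 0 ⇒ 0;  out=∅∪out(0)=∅
  fail(3) 'bbc': from fail(2)=1 chase 'c': 1→0 ⇒ 7;  out=∅∪out(7)=∅
  fail(9) 'cab': from fail(8)=0 chase 'b': 0 ⇒ 1;  out=∅∪out(1)=∅
  fail(4) 'bbcc': from fail(3)=7 chase 'c': 7→0 ⇒ 7;  out=∅∪out(7)=∅
  fail(10) 'caba': from fail(9)=1 chase 'a': 1→0 ⇒ 0;  out=∅∪out(0)=∅
  fail(5) 'bbccc': from fail(4)=7 chase 'c': 7→0 ⇒ 7;  out=∅∪out(7)=∅
  fail(11) 'cabac': from fail(10)=0 chase 'c': 0 ⇒ 7;  out={1}∪out(7)={1}
  fail(6) 'bbcccb': from fail(5)=7 chase 'b': 7→0 ⇒ 1;  out={0}∪out(1)={0}

Run:
pos 0 'b': at 1
pos 1 'b': at 2
pos 2 'c': at 3
pos 3 'c': at 4
pos 4 'c': at 5
pos 5 'b': at 6  → match P0@[0:5]
pos 6 'a': at 0 ·f
pos 7 'b': at 1
pos 8 'c': at 7 ·f
pos 9 'a': at 8
pos 10 'b': at 9
pos 11 'a': at 10
pos 12 'c': at 11  → match P1@[8:12]
pos 13 'b': at 1 ·f
pos 14 'b': at 2
pos 15 'c': at 3
pos 16 'a': at 8 ·f
pos 17 'b': at 9
pos 18 'a': at 10
pos 19 'c': at 11  → match P1@[15:19]
pos 20 'b': at 1 ·f
pos 21 'c': at 7 ·f
pos 22 'c': at 7 ·f
pos 23 'a': at 8
pos 24 'b': at 9
pos 25 'a': at 10
pos 26 'c': at 11  → match P1@[22:26]
pos 27 'a': at 8 ·f
pos 28 'b': at 9
pos 29 'c': at 7 ·f
pos 30 'a': at 8
pos 31 'b': at 9
pos 32 'a': at 10
pos 33 'c': at 11  → match P1@[29:33]
pos 34 'b': at 1 ·f
pos 35 'b': at 2
pos 36 'c': at 3
pos 37 'c': at 4
pos 38 'c': at 5
pos 39 'b': at 6  → match P0@[34:39]
pos 40 'b': at 2 ·f
pos 41 'b': at 2 ·f
pos 42 'c': at 3
pos 43 'c': at 4
pos 44 'c': at 5
pos 45 'b': at 6  → match P0@[40:45]
pos 46 'a': at 0 ·f
pos 47 'c': at 7
pos 48 'c': at 7 ·f
pos 49 'c': at 7 ·f
pos 50 'b': at 1 ·f
pos 51 'a': at 0 ·f
pos 52 'c': at 7
pos 53 'c': at 7 ·f
pos 54 'b': at 1 ·f
pos 55 'b': at 2
pos 56 'c': at 3
pos 57 'c': at 4
pos 58 'c': at 5
pos 59 'b': at 6  → match P0@[54:59]
pos 60 'a': at 0 ·f
pos 61 'b': at 1
pos 62 'c': at 7 ·f

All matches (sorted): [[5,0],[12,1],[19,1],[26,1],[33,1],[39,0],[45,0],[59,0]]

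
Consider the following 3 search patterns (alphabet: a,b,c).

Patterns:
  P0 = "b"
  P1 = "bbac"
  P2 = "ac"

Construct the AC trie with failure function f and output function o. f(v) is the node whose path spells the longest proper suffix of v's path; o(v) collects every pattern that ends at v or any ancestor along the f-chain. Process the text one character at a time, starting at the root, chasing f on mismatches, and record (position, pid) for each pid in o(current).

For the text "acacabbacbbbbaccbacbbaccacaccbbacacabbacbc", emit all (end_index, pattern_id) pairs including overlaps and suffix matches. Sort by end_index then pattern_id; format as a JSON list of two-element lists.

Construct AC machine:
Trie (insert patterns):
  0='ε' goto a→5 b→1
  1='b' goto b→2  ←P0
  2='bb' goto a→3
  3='bba' goto c→4
  4='bbac' goto ·  ←P1
  5='a' goto c→6
  6='ac' goto ·  ←P2

BFS fail/out derivation:
  fail(1) 'b': from fail(0)=0 chase 'b': 0 ⇒ 0;  out={0}∪out(0)={0}
  fail(5) 'a': from fail(0)=0 chase 'a': 0 ⇒ 0;  out=∅∪out(0)=∅
  fail(2) 'bb': from fail(1)=0 chase 'b': 0 ⇒ 1;  out=∅∪out(1)={0}
  fail(6) 'ac': from fail(5)=0 chase 'c': 0 ⇒ 0;  out={2}∪out(0)={2}
  fail(3) 'bba': from fail(2)=1 chase 'a': 1→0 ⇒ 5;  out=∅∪out(5)=∅
  fail(4) 'bbac': from fail(3)=5 chase 'c': 5 ⇒ 6;  out={1}∪out(6)={1,2}

Run:
[0] read 'a'  n0⇒n5
[1] read 'c'  n5⇒n6  → match P2@[0:1]
[2] read 'a'  n6⇒n5 ·f
[3] read 'c'  n5⇒n6  → match P2@[2:3]
[4] read 'a'  n6⇒n5 ·f
[5] read 'b'  n5⇒n1 ·f  → match P0@[5:5]
[6] read 'b'  n1⇒n2  → match P0@[6:6]
[7] read 'a'  n2⇒n3
[8] read 'c'  n3⇒n4  → match P1@[5:8],P2@[7:8]
[9] read 'b'  n4⇒n1 ·f  → match P0@[9:9]
[10] read 'b'  n1⇒n2  → match P0@[10:10]
[11] read 'b'  n2⇒n2 ·f  → match P0@[11:11]
[12] read 'b'  n2⇒n2 ·f  → match P0@[12:12]
[13] read 'a'  n2⇒n3
[14] read 'c'  n3⇒n4  → match P1@[11:14],P2@[13:14]
[15] read 'c'  n4⇒n0 ·f
[16] read 'b'  n0⇒n1  → match P0@[16:16]
[17] read 'a'  n1⇒n5 ·f
[18] read 'c'  n5⇒n6  → match P2@[17:18]
[19] read 'b'  n6⇒n1 ·f  → match P0@[19:19]
[20] read 'b'  n1⇒n2  → match P0@[20:20]
[21] read 'a'  n2⇒n3
[22] read 'c'  n3⇒n4  → match P1@[19:22],P2@[21:22]
[23] read 'c'  n4⇒n0 ·f
[24] read 'a'  n0⇒n5
[25] read 'c'  n5⇒n6  → match P2@[24:25]
[26] read 'a'  n6⇒n5 ·f
[27] read 'c'  n5⇒n6  → match P2@[26:27]
[28] read 'c'  n6⇒n0 ·f
[29] read 'b'  n0⇒n1  → match P0@[29:29]
[30] read 'b'  n1⇒n2  → match P0@[30:30]
[31] read 'a'  n2⇒n3
[32] read 'c'  n3⇒n4  → match P1@[29:32],P2@[31:32]
[33] read 'a'  n4⇒n5 ·f
[34] read 'c'  n5⇒n6  → match P2@[33:34]
[35] read 'a'  n6⇒n5 ·f
[36] read 'b'  n5⇒n1 ·f  → match P0@[36:36]
[37] read 'b'  n1⇒n2  → match P0@[37:37]
[38] read 'a'  n2⇒n3
[39] read 'c'  n3⇒n4  → match P1@[36:39],P2@[38:39]
[40] read 'b'  n4⇒n1 ·f  → match P0@[40:40]
[41] read 'c'  n1⇒n0 ·f

Result: [[1,2],[3,2],[5,0],[6,0],[8,1],[8,2],[9,0],[10,0],[11,0],[12,0],[14,1],[14,2],[16,0],[18,2],[19,0],[20,0],[22,1],[22,2],[25,2],[27,2],[29,0],[30,0],[32,1],[32,2],[34,2],[36,0],[37,0],[39,1],[39,2],[40,0]]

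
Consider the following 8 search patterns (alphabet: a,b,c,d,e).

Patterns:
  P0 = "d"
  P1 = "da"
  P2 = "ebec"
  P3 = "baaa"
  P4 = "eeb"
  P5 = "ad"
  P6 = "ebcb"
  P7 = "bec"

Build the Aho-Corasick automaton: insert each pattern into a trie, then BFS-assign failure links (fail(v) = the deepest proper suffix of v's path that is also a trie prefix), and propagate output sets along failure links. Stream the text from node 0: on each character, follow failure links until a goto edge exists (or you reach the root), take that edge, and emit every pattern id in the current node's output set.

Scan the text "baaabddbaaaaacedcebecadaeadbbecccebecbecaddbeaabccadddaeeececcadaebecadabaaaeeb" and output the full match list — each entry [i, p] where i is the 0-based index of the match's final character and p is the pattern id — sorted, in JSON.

Build:
Trie nodes:
  n0 'ε': a→13 b→7 d→1 e→3
  n1 'd': a→2  ←P0
  n2 'da': ·  ←P1
  n3 'e': b→4 e→11
  n4 'eb': c→15 e→5
  n5 'ebe': c→6
  n6 'ebec': ·  ←P2
  n7 'b': a→8 e→17
  n8 'ba': a→9
  n9 'baa': a→10
  n10 'baaa': ·  ←P3
  n11 'ee': b→12
  n12 'eeb': ·  ←P4
  n13 'a': d→14
  n14 'ad': ·  ←P5
  n15 'ebc': b→16
  n16 'ebcb': ·  ←P6
  n17 'be': c→18
  n18 'bec': ·  ←P7

Failure links (BFS by depth):
  n1('d'): parent n0 fail=0; on 'd' 0 → fail=0;  out {0}∪∅={0}
  n3('e'): parent n0 fail=0; on 'e' 0 → fail=0;  out ∅∪∅=∅
  n7('b'): parent n0 fail=0; on 'b' 0 → fail=0;  out ∅∪∅=∅
  n13('a'): parent n0 fail=0; on 'a' 0 → fail=0;  out ∅∪∅=∅
  n2('da'): parent n1 fail=0; on 'a' 0 → fail=13;  out {1}∪∅={1}
  n4('eb'): parent n3 fail=0; on 'b' 0 → fail=7;  out ∅∪∅=∅
  n8('ba'): parent n7 fail=0; on 'a' 0 → fail=13;  out ∅∪∅=∅
  n11('ee'): parent n3 fail=0; on 'e' 0 → fail=3;  out ∅∪∅=∅
  n14('ad'): parent n13 fail=0; on 'd' 0 → fail=1;  out {5}∪{0}={0,5}
  n17('be'): parent n7 fail=0; on 'e' 0 → fail=3;  out ∅∪∅=∅
  n5('ebe'): parent n4 fail=7; on 'e' 7 → fail=17;  out ∅∪∅=∅
  n9('baa'): parent n8 fail=13; on 'a' 13→0 → fail=13;  out ∅∪∅=∅
  n12('eeb'): parent n11 fail=3; on 'b' 3 → fail=4;  out {4}∪∅={4}
  n15('ebc'): parent n4 fail=7; on 'c' 7→0 → fail=0;  out ∅∪∅=∅
  n18('bec'): parent n17 fail=3; on 'c' 3→0 → fail=0;  out {7}∪∅={7}
  n6('ebec'): parent n5 fail=17; on 'c' 17 → fail=18;  out {2}∪{7}={2,7}
  n10('baaa'): parent n9 fail=13; on 'a' 13→0 → fail=13;  out {3}∪∅={3}
  n16('ebcb'): parent n15 fail=0; on 'b' 0 → fail=7;  out {6}∪∅={6}

Run:
[0] read 'b'  n0⇒n7
[1] read 'a'  n7⇒n8
[2] read 'a'  n8⇒n9
[3] read 'a'  n9⇒n10  ** P3@[0:3]
[4] read 'b'  n10⇒n7 (via fail)
[5] read 'd'  n7⇒n1 (via fail)  ** P0@[5:5]
[6] read 'd'  n1⇒n1 (via fail)  ** P0@[6:6]
[7] read 'b'  n1⇒n7 (via fail)
[8] read 'a'  n7⇒n8
[9] read 'a'  n8⇒n9
[10] read 'a'  n9⇒n10  ** P3@[7:10]
[11] read 'a'  n10⇒n13 (via fail)
[12] read 'a'  n13⇒n13 (via fail)
[13] read 'c'  n13⇒n0 (via fail)
[14] read 'e'  n0⇒n3
[15] read 'd'  n3⇒n1 (via fail)  ** P0@[15:15]
[16] read 'c'  n1⇒n0 (via fail)
[17] read 'e'  n0⇒n3
[18] read 'b'  n3⇒n4
[19] read 'e'  n4⇒n5
[20] read 'c'  n5⇒n6  ** P2@[17:20],P7@[18:20]
[21] read 'a'  n6⇒n13 (via fail)
[22] read 'd'  n13⇒n14  ** P0@[22:22],P5@[21:22]
[23] read 'a'  n14⇒n2 (via fail)  ** P1@[22:23]
[24] read 'e'  n2⇒n3 (via fail)
[25] read 'a'  n3⇒n13 (via fail)
[26] read 'd'  n13⇒n14  ** P0@[26:26],P5@[25:26]
[27] read 'b'  n14⇒n7 (via fail)
[28] read 'b'  n7⇒n7 (via fail)
[29] read 'e'  n7⇒n17
[30] read 'c'  n17⇒n18  ** P7@[28:30]
[31] read 'c'  n18⇒n0 (via fail)
[32] read 'c'  n0⇒n0
[33] read 'e'  n0⇒n3
[34] read 'b'  n3⇒n4
[35] read 'e'  n4⇒n5
[36] read 'c'  n5⇒n6  ** P2@[33:36],P7@[34:36]
[37] read 'b'  n6⇒n7 (via fail)
[38] read 'e'  n7⇒n17
[39] read 'c'  n17⇒n18  ** P7@[37:39]
[40] read 'a'  n18⇒n13 (via fail)
[41] read 'd'  n13⇒n14  ** P0@[41:41],P5@[40:41]
[42] read 'd'  n14⇒n1 (via fail)  ** P0@[42:42]
[43] read 'b'  n1⇒n7 (via fail)
[44] read 'e'  n7⇒n17
[45] read 'a'  n17⇒n13 (via fail)
[46] read 'a'  n13⇒n13 (via fail)
[47] read 'b'  n13⇒n7 (via fail)
[48] read 'c'  n7⇒n0 (via fail)
[49] read 'c'  n0⇒n0
[50] read 'a'  n0⇒n13
[51] read 'd'  n13⇒n14  ** P0@[51:51],P5@[50:51]
[52] read 'd'  n14⇒n1 (via fail)  ** P0@[52:52]
[53] read 'd'  n1⇒n1 (via fail)  ** P0@[53:53]
[54] read 'a'  n1⇒n2  ** P1@[53:54]
[55] read 'e'  n2⇒n3 (via fail)
[56] read 'e'  n3⇒n11
[57] read 'e'  n11⇒n11 (via fail)
[58] read 'c'  n11⇒n0 (via fail)
[59] read 'e'  n0⇒n3
[60] read 'c'  n3⇒n0 (via fail)
[61] read 'c'  n0⇒n0
[62] read 'a'  n0⇒n13
[63] read 'd'  n13⇒n14  ** P0@[63:63],P5@[62:63]
[64] read 'a'  n14⇒n2 (via fail)  ** P1@[63:64]
[65] read 'e'  n2⇒n3 (via fail)
[66] read 'b'  n3⇒n4
[67] read 'e'  n4⇒n5
[68] read 'c'  n5⇒n6  ** P2@[65:68],P7@[66:68]
[69] read 'a'  n6⇒n13 (via fail)
[70] read 'd'  n13⇒n14  ** P0@[70:70],P5@[69:70]
[71] read 'a'  n14⇒n2 (via fail)  ** P1@[70:71]
[72] read 'b'  n2⇒n7 (via fail)
[73] read 'a'  n7⇒n8
[74] read 'a'  n8⇒n9
[75] read 'a'  n9⇒n10  ** P3@[72:75]
[76] read 'e'  n10⇒n3 (via fail)
[77] read 'e'  n3⇒n11
[78] read 'b'  n11⇒n12  ** P4@[76:78]

Matches: [[3,3],[5,0],[6,0],[10,3],[15,0],[20,2],[20,7],[22,0],[22,5],[23,1],[26,0],[26,5],[30,7],[36,2],[36,7],[39,7],[41,0],[41,5],[42,0],[51,0],[51,5],[52,0],[53,0],[54,1],[63,0],[63,5],[64,1],[68,2],[68,7],[70,0],[70,5],[71,1],[75,3],[78,4]]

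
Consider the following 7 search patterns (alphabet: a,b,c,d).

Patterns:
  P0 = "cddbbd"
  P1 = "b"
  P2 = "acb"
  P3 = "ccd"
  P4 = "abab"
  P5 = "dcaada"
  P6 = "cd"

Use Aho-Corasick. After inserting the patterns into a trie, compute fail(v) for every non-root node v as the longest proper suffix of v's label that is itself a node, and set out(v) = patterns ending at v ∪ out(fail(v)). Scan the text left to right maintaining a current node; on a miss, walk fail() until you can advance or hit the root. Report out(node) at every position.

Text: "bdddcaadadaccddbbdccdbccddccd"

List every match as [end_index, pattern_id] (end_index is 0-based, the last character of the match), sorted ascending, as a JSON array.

Construct AC machine:
Trie nodes:
  n0 'ε': a→8 b→7 c→1 d→16
  n1 'c': c→11 d→2
  n2 'cd': d→3  ←P6
  n3 'cdd': b→4
  n4 'cddb': b→5
  n5 'cddbb': d→6
  n6 'cddbbd': ·  ←P0
  n7 'b': ·  ←P1
  n8 'a': b→13 c→9
  n9 'ac': b→10
  n10 'acb': ·  ←P2
  n11 'cc': d→12
  n12 'ccd': ·  ←P3
  n13 'ab': a→14
  n14 'aba': b→15
  n15 'abab': ·  ←P4
  n16 'd': c→17
  n17 'dc': a→18
  n18 'dca': a→19
  n19 'dcaa': d→20
  n20 'dcaad': a→21
  n21 'dcaada': ·  ←P5

BFS fail/out derivation:
  n1('c'): parent n0 fail=0; on 'c' 0 → fail=0;  out ∅∪∅=∅
  n7('b'): parent n0 fail=0; on 'b' 0 → fail=0;  out {1}∪∅={1}
  n8('a'): parent n0 fail=0; on 'a' 0 → fail=0;  out ∅∪∅=∅
  n16('d'): parent n0 fail=0; on 'd' 0 → fail=0;  out ∅∪∅=∅
  n2('cd'): parent n1 fail=0; on 'd' 0 → fail=16;  out {6}∪∅={6}
  n9('ac'): parent n8 fail=0; on 'c' 0 → fail=1;  out ∅∪∅=∅
  n11('cc'): parent n1 fail=0; on 'c' 0 → fail=1;  out ∅∪∅=∅
  n13('ab'): parent n8 fail=0; on 'b' 0 → fail=7;  out ∅∪{1}={1}
  n17('dc'): parent n16 fail=0; on 'c' 0 → fail=1;  out ∅∪∅=∅
  n3('cdd'): parent n2 fail=16; on 'd' 16→0 → fail=16;  out ∅∪∅=∅
  n10('acb'): parent n9 fail=1; on 'b' 1→0 → fail=7;  out {2}∪{1}={1,2}
  n12('ccd'): parent n11 fail=1; on 'd' 1 → fail=2;  out {3}∪{6}={3,6}
  n14('aba'): parent n13 fail=7; on 'a' 7→0 → fail=8;  out ∅∪∅=∅
  n18('dca'): parent n17 fail=1; on 'a' 1→0 → fail=8;  out ∅∪∅=∅
  n4('cddb'): parent n3 fail=16; on 'b' 16→0 → fail=7;  out ∅∪{1}={1}
  n15('abab'): parent n14 fail=8; on 'b' 8 → fail=13;  out {4}∪{1}={1,4}
  n19('dcaa'): parent n18 fail=8; on 'a' 8→0 → fail=8;  out ∅∪∅=∅
  n5('cddbb'): parent n4 fail=7; on 'b' 7→0 → fail=7;  out ∅∪{1}={1}
  n20('dcaad'): parent n19 fail=8; on 'd' 8→0 → fail=16;  out ∅∪∅=∅
  n6('cddbbd'): parent n5 fail=7; on 'd' 7→0 → fail=16;  out {0}∪∅={0}
  n21('dcaada'): parent n20 fail=16; on 'a' 16→0 → fail=8;  out {5}∪∅={5}

Run:
pos 0 'b': at 7  emit P1@[0:0]
pos 1 'd': at 16 (via fail)
pos 2 'd': at 16 (via fail)
pos 3 'd': at 16 (via fail)
pos 4 'c': at 17
pos 5 'a': at 18
pos 6 'a': at 19
pos 7 'd': at 20
pos 8 'a': at 21  emit P5@[3:8]
pos 9 'd': at 16 (via fail)
pos 10 'a': at 8 (via fail)
pos 11 'c': at 9
pos 12 'c': at 11 (via fail)
pos 13 'd': at 12  emit P3@[11:13],P6@[12:13]
pos 14 'd': at 3 (via fail)
pos 15 'b': at 4  emit P1@[15:15]
pos 16 'b': at 5  emit P1@[16:16]
pos 17 'd': at 6  emit P0@[12:17]
pos 18 'c': at 17 (via fail)
pos 19 'c': at 11 (via fail)
pos 20 'd': at 12  emit P3@[18:20],P6@[19:20]
pos 21 'b': at 7 (via fail)  emit P1@[21:21]
pos 22 'c': at 1 (via fail)
pos 23 'c': at 11
pos 24 'd': at 12  emit P3@[22:24],P6@[23:24]
pos 25 'd': at 3 (via fail)
pos 26 'c': at 17 (via fail)
pos 27 'c': at 11 (via fail)
pos 28 'd': at 12  emit P3@[26:28],P6@[27:28]

Matches: [[0,1],[8,5],[13,3],[13,6],[15,1],[16,1],[17,0],[20,3],[20,6],[21,1],[24,3],[24,6],[28,3],[28,6]]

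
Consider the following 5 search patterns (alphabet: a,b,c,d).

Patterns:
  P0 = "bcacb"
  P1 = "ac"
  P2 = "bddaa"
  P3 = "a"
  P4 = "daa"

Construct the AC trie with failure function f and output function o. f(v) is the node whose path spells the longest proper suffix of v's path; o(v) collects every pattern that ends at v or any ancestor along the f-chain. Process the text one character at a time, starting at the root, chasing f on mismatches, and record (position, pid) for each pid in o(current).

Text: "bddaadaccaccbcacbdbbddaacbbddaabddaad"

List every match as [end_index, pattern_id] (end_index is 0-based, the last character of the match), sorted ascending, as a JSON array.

Build:
Trie nodes:
  n0 'ε': a→6 b→1 d→12
  n1 'b': c→2 d→8
  n2 'bc': a→3
  n3 'bca': c→4
  n4 'bcac': b→5
  n5 'bcacb': ·  ←P0
  n6 'a': c→7  ←P3
  n7 'ac': ·  ←P1
  n8 'bd': d→9
  n9 'bdd': a→10
  n10 'bdda': a→11
  n11 'bddaa': ·  ←P2
  n12 'd': a→13
  n13 'da': a→14
  n14 'daa': ·  ←P4

Failure links (BFS by depth):
  fail(1) 'b': from fail(0)=0 chase 'b': 0 ⇒ 0;  out=∅∪out(0)=∅
  fail(6) 'a': from fail(0)=0 chase 'a': 0 ⇒ 0;  out={3}∪out(0)={3}
  fail(12) 'd': from fail(0)=0 chase 'd': 0 ⇒ 0;  out=∅∪out(0)=∅
  fail(2) 'bc': from fail(1)=0 chase 'c': 0 ⇒ 0;  out=∅∪out(0)=∅
  fail(7) 'ac': from fail(6)=0 chase 'c': 0 ⇒ 0;  out={1}∪out(0)={1}
  fail(8) 'bd': from fail(1)=0 chase 'd': 0 ⇒ 12;  out=∅∪out(12)=∅
  fail(13) 'da': from fail(12)=0 chase 'a': 0 ⇒ 6;  out=∅∪out(6)={3}
  fail(3) 'bca': from fail(2)=0 chase 'a': 0 ⇒ 6;  out=∅∪out(6)={3}
  fail(9) 'bdd': from fail(8)=12 chase 'd': 12→0 ⇒ 12;  out=∅∪out(12)=∅
  fail(14) 'daa': from fail(13)=6 chase 'a': 6→0 ⇒ 6;  out={4}∪out(6)={3,4}
  fail(4) 'bcac': from fail(3)=6 chase 'c': 6 ⇒ 7;  out=∅∪out(7)={1}
  fail(10) 'bdda': from fail(9)=12 chase 'a': 12 ⇒ 13;  out=∅∪out(13)={3}
  fail(5) 'bcacb': from fail(4)=7 chase 'b': 7→0 ⇒ 1;  out={0}∪out(1)={0}
  fail(11) 'bddaa': from fail(10)=13 chase 'a': 13 ⇒ 14;  out={2}∪out(14)={2,3,4}

Scan:
i=0 'b': node 0→1
i=1 'd': node 1→8
i=2 'd': node 8→9
i=3 'a': node 9→10  ** P3@[3:3]
i=4 'a': node 10→11  ** P2@[0:4],P3@[4:4],P4@[2:4]
i=5 'd': node 11→12 (via fail)
i=6 'a': node 12→13  ** P3@[6:6]
i=7 'c': node 13→7 (via fail)  ** P1@[6:7]
i=8 'c': node 7→0 (via fail)
i=9 'a': node 0→6  ** P3@[9:9]
i=10 'c': node 6→7  ** P1@[9:10]
i=11 'c': node 7→0 (via fail)
i=12 'b': node 0→1
i=13 'c': node 1→2
i=14 'a': node 2→3  ** P3@[14:14]
i=15 'c': node 3→4  ** P1@[14:15]
i=16 'b': node 4→5  ** P0@[12:16]
i=17 'd': node 5→8 (via fail)
i=18 'b': node 8→1 (via fail)
i=19 'b': node 1→1 (via fail)
i=20 'd': node 1→8
i=21 'd': node 8→9
i=22 'a': node 9→10  ** P3@[22:22]
i=23 'a': node 10→11  ** P2@[19:23],P3@[23:23],P4@[21:23]
i=24 'c': node 11→7 (via fail)  ** P1@[23:24]
i=25 'b': node 7→1 (via fail)
i=26 'b': node 1→1 (via fail)
i=27 'd': node 1→8
i=28 'd': node 8→9
i=29 'a': node 9→10  ** P3@[29:29]
i=30 'a': node 10→11  ** P2@[26:30],P3@[30:30],P4@[28:30]
i=31 'b': node 11→1 (via fail)
i=32 'd': node 1→8
i=33 'd': node 8→9
i=34 'a': node 9→10  ** P3@[34:34]
i=35 'a': node 10→11  ** P2@[31:35],P3@[35:35],P4@[33:35]
i=36 'd': node 11→12 (via fail)

Matches: [[3,3],[4,2],[4,3],[4,4],[6,3],[7,1],[9,3],[10,1],[14,3],[15,1],[16,0],[22,3],[23,2],[23,3],[23,4],[24,1],[29,3],[30,2],[30,3],[30,4],[34,3],[35,2],[35,3],[35,4]]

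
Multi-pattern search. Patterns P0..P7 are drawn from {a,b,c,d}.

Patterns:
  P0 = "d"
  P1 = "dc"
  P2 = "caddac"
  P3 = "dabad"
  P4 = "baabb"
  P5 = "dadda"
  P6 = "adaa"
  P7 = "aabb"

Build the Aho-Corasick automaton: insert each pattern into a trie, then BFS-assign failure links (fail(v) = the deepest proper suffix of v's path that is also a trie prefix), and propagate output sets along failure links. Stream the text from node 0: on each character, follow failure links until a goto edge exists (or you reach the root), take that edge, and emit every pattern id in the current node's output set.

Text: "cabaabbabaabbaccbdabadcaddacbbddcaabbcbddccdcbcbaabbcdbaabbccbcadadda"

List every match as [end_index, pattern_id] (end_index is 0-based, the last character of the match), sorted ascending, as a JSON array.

Construct AC machine:
Trie nodes:
  0='ε' goto a→21 b→13 c→3 d→1
  1='d' goto a→9 c→2  ←P0
  2='dc' goto ·  ←P1
  3='c' goto a→4
  4='ca' goto d→5
  5='cad' goto d→6
  6='cadd' goto a→7
  7='cadda' goto c→8
  8='caddac' goto ·  ←P2
  9='da' goto b→10 d→18
  10='dab' goto a→11
  11='daba' goto d→12
  12='dabad' goto ·  ←P3
  13='b' goto a→14
  14='ba' goto a→15
  15='baa' goto b→16
  16='baab' goto b→17
  17='baabb' goto ·  ←P4
  18='dad' goto d→19
  19='dadd' goto a→20
  20='dadda' goto ·  ←P5
  21='a' goto a→25 d→22
  22='ad' goto a→23
  23='ada' goto a→24
  24='adaa' goto ·  ←P6
  25='aa' goto b→26
  26='aab' goto b→27
  27='aabb' goto ·  ←P7

Failure links (BFS by depth):
  fail(1) 'd': from fail(0)=0 chase 'd': 0 ⇒ 0;  out={0}∪out(0)={0}
  fail(3) 'c': from fail(0)=0 chase 'c': 0 ⇒ 0;  out=∅∪out(0)=∅
  fail(13) 'b': from fail(0)=0 chase 'b': 0 ⇒ 0;  out=∅∪out(0)=∅
  fail(21) 'a': from fail(0)=0 chase 'a': 0 ⇒ 0;  out=∅∪out(0)=∅
  fail(2) 'dc': from fail(1)=0 chase 'c': 0 ⇒ 3;  out={1}∪out(3)={1}
  fail(4) 'ca': from fail(3)=0 chase 'a': 0 ⇒ 21;  out=∅∪out(21)=∅
  fail(9) 'da': from fail(1)=0 chase 'a': 0 ⇒ 21;  out=∅∪out(21)=∅
  fail(14) 'ba': from fail(13)=0 chase 'a': 0 ⇒ 21;  out=∅∪out(21)=∅
  fail(22) 'ad': from fail(21)=0 chase 'd': 0 ⇒ 1;  out=∅∪out(1)={0}
  fail(25) 'aa': from fail(21)=0 chase 'a': 0 ⇒ 21;  out=∅∪out(21)=∅
  fail(5) 'cad': from fail(4)=21 chase 'd': 21 ⇒ 22;  out=∅∪out(22)={0}
  fail(10) 'dab': from fail(9)=21 chase 'b': 21→0 ⇒ 13;  out=∅∪out(13)=∅
  fail(15) 'baa': from fail(14)=21 chase 'a': 21 ⇒ 25;  out=∅∪out(25)=∅
  fail(18) 'dad': from fail(9)=21 chase 'd': 21 ⇒ 22;  out=∅∪out(22)={0}
  fail(23) 'ada': from fail(22)=1 chase 'a': 1 ⇒ 9;  out=∅∪out(9)=∅
  fail(26) 'aab': from fail(25)=21 chase 'b': 21→0 ⇒ 13;  out=∅∪out(13)=∅
  fail(6) 'cadd': from fail(5)=22 chase 'd': 22→1→0 ⇒ 1;  out=∅∪out(1)={0}
  fail(11) 'daba': from fail(10)=13 chase 'a': 13 ⇒ 14;  out=∅∪out(14)=∅
  fail(16) 'baab': from fail(15)=25 chase 'b': 25 ⇒ 26;  out=∅∪out(26)=∅
  fail(19) 'dadd': from fail(18)=22 chase 'd': 22→1→0 ⇒ 1;  out=∅∪out(1)={0}
  fail(24) 'adaa': from fail(23)=9 chase 'a': 9→21 ⇒ 25;  out={6}∪out(25)={6}
  fail(27) 'aabb': from fail(26)=13 chase 'b': 13→0 ⇒ 13;  out={7}∪out(13)={7}
  fail(7) 'cadda': from fail(6)=1 chase 'a': 1 ⇒ 9;  out=∅∪out(9)=∅
  fail(12) 'dabad': from fail(11)=14 chase 'd': 14→21 ⇒ 22;  out={3}∪out(22)={0,3}
  fail(17) 'baabb': from fail(16)=26 chase 'b': 26 ⇒ 27;  out={4}∪out(27)={4,7}
  fail(20) 'dadda': from fail(19)=1 chase 'a': 1 ⇒ 9;  out={5}∪out(9)={5}
  fail(8) 'caddac': from fail(7)=9 chase 'c': 9→21→0 ⇒ 3;  out={2}∪out(3)={2}

Text stream:
i=0 'c': node 0→3
i=1 'a': node 3→4
i=2 'b': node 4→13 (fail-walked)
i=3 'a': node 13→14
i=4 'a': node 14→15
i=5 'b': node 15→16
i=6 'b': node 16→17  → match P4@[2:6],P7@[3:6]
i=7 'a': node 17→14 (fail-walked)
i=8 'b': node 14→13 (fail-walked)
i=9 'a': node 13→14
i=10 'a': node 14→15
i=11 'b': node 15→16
i=12 'b': node 16→17  → match P4@[8:12],P7@[9:12]
i=13 'a': node 17→14 (fail-walked)
i=14 'c': node 14→3 (fail-walked)
i=15 'c': node 3→3 (fail-walked)
i=16 'b': node 3→13 (fail-walked)
i=17 'd': node 13→1 (fail-walked)  → match P0@[17:17]
i=18 'a': node 1→9
i=19 'b': node 9→10
i=20 'a': node 10→11
i=21 'd': node 11→12  → match P0@[21:21],P3@[17:21]
i=22 'c': node 12→2 (fail-walked)  → match P1@[21:22]
i=23 'a': node 2→4 (fail-walked)
i=24 'd': node 4→5  → match P0@[24:24]
i=25 'd': node 5→6  → match P0@[25:25]
i=26 'a': node 6→7
i=27 'c': node 7→8  → match P2@[22:27]
i=28 'b': node 8→13 (fail-walked)
i=29 'b': node 13→13 (fail-walked)
i=30 'd': node 13→1 (fail-walked)  → match P0@[30:30]
i=31 'd': node 1→1 (fail-walked)  → match P0@[31:31]
i=32 'c': node 1→2  → match P1@[31:32]
i=33 'a': node 2→4 (fail-walked)
i=34 'a': node 4→25 (fail-walked)
i=35 'b': node 25→26
i=36 'b': node 26→27  → match P7@[33:36]
i=37 'c': node 27→3 (fail-walked)
i=38 'b': node 3→13 (fail-walked)
i=39 'd': node 13→1 (fail-walked)  → match P0@[39:39]
i=40 'd': node 1→1 (fail-walked)  → match P0@[40:40]
i=41 'c': node 1→2  → match P1@[40:41]
i=42 'c': node 2→3 (fail-walked)
i=43 'd': node 3→1 (fail-walked)  → match P0@[43:43]
i=44 'c': node 1→2  → match P1@[43:44]
i=45 'b': node 2→13 (fail-walked)
i=46 'c': node 13→3 (fail-walked)
i=47 'b': node 3→13 (fail-walked)
i=48 'a': node 13→14
i=49 'a': node 14→15
i=50 'b': node 15→16
i=51 'b': node 16→17  → match P4@[47:51],P7@[48:51]
i=52 'c': node 17→3 (fail-walked)
i=53 'd': node 3→1 (fail-walked)  → match P0@[53:53]
i=54 'b': node 1→13 (fail-walked)
i=55 'a': node 13→14
i=56 'a': node 14→15
i=57 'b': node 15→16
i=58 'b': node 16→17  → match P4@[54:58],P7@[55:58]
i=59 'c': node 17→3 (fail-walked)
i=60 'c': node 3→3 (fail-walked)
i=61 'b': node 3→13 (fail-walked)
i=62 'c': node 13→3 (fail-walked)
i=63 'a': node 3→4
i=64 'd': node 4→5  → match P0@[64:64]
i=65 'a': node 5→23 (fail-walked)
i=66 'd': node 23→18 (fail-walked)  → match P0@[66:66]
i=67 'd': node 18→19  → match P0@[67:67]
i=68 'a': node 19→20  → match P5@[64:68]

Matches: [[6,4],[6,7],[12,4],[12,7],[17,0],[21,0],[21,3],[22,1],[24,0],[25,0],[27,2],[30,0],[31,0],[32,1],[36,7],[39,0],[40,0],[41,1],[43,0],[44,1],[51,4],[51,7],[53,0],[58,4],[58,7],[64,0],[66,0],[67,0],[68,5]]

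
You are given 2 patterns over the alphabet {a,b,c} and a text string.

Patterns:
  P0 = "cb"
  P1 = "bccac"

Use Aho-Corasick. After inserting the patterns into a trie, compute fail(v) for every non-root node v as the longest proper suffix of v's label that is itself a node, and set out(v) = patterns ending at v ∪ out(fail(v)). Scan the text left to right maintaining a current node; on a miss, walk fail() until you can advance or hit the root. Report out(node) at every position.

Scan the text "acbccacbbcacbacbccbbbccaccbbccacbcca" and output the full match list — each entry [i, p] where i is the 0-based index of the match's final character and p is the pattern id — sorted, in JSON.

Construct AC machine:
Trie (insert patterns):
  n0 'ε': b→3 c→1
  n1 'c': b→2
  n2 'cb': ·  [P0 ends]
  n3 'b': c→4
  n4 'bc': c→5
  n5 'bcc': a→6
  n6 'bcca': c→7
  n7 'bccac': ·  [P1 ends]

Failure links (BFS by depth):
  fail(1) 'c': from fail(0)=0 chase 'c': 0 ⇒ 0;  out=∅∪out(0)=∅
  fail(3) 'b': from fail(0)=0 chase 'b': 0 ⇒ 0;  out=∅∪out(0)=∅
  fail(2) 'cb': from fail(1)=0 chase 'b': 0 ⇒ 3;  out={0}∪out(3)={0}
  fail(4) 'bc': from fail(3)=0 chase 'c': 0 ⇒ 1;  out=∅∪out(1)=∅
  fail(5) 'bcc': from fail(4)=1 chase 'c': 1→0 ⇒ 1;  out=∅∪out(1)=∅
  fail(6) 'bcca': from fail(5)=1 chase 'a': 1→0 ⇒ 0;  out=∅∪out(0)=∅
  fail(7) 'bccac': from fail(6)=0 chase 'c': 0 ⇒ 1;  out={1}∪out(1)={1}

Run:
pos 0 'a': at 0
pos 1 'c': at 1
pos 2 'b': at 2  → match P0@[1:2]
pos 3 'c': at 4 ·f
pos 4 'c': at 5
pos 5 'a': at 6
pos 6 'c': at 7  → match P1@[2:6]
pos 7 'b': at 2 ·f  → match P0@[6:7]
pos 8 'b': at 3 ·f
pos 9 'c': at 4
pos 10 'a': at 0 ·f
pos 11 'c': at 1
pos 12 'b': at 2  → match P0@[11:12]
pos 13 'a': at 0 ·f
pos 14 'c': at 1
pos 15 'b': at 2  → match P0@[14:15]
pos 16 'c': at 4 ·f
pos 17 'c': at 5
pos 18 'b': at 2 ·f  → match P0@[17:18]
pos 19 'b': at 3 ·f
pos 20 'b': at 3 ·f
pos 21 'c': at 4
pos 22 'c': at 5
pos 23 'a': at 6
pos 24 'c': at 7  → match P1@[20:24]
pos 25 'c': at 1 ·f
pos 26 'b': at 2  → match P0@[25:26]
pos 27 'b': at 3 ·f
pos 28 'c': at 4
pos 29 'c': at 5
pos 30 'a': at 6
pos 31 'c': at 7  → match P1@[27:31]
pos 32 'b': at 2 ·f  → match P0@[31:32]
pos 33 'c': at 4 ·f
pos 34 'c': at 5
pos 35 'a': at 6

Matches: [[2,0],[6,1],[7,0],[12,0],[15,0],[18,0],[24,1],[26,0],[31,1],[32,0]]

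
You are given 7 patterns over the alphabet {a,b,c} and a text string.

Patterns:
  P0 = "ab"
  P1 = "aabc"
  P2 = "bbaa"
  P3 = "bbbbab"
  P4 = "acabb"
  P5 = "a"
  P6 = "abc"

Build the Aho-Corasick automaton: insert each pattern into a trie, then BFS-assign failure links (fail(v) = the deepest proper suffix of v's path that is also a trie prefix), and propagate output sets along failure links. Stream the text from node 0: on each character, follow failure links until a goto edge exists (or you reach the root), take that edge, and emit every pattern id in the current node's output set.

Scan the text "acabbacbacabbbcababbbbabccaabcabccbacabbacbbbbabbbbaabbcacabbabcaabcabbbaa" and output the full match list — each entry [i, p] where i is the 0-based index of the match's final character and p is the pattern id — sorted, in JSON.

Construct AC machine:
Trie nodes:
  n0 'ε': a→1 b→6
  n1 'a': a→3 b→2 c→14  ←P5
  n2 'ab': c→18  ←P0
  n3 'aa': b→4
  n4 'aab': c→5
  n5 'aabc': ·  ←P1
  n6 'b': b→7
  n7 'bb': a→8 b→10
  n8 'bba': a→9
  n9 'bbaa': ·  ←P2
  n10 'bbb': b→11
  n11 'bbbb': a→12
  n12 'bbbba': b→13
  n13 'bbbbab': ·  ←P3
  n14 'ac': a→15
  n15 'aca': b→16
  n16 'acab': b→17
  n17 'acabb': ·  ←P4
  n18 'abc': ·  ←P6

Failure links (BFS by depth):
  n1('a'): parent n0 fail=0; on 'a' 0 → fail=0;  out {5}∪∅={5}
  n6('b'): parent n0 fail=0; on 'b' 0 → fail=0;  out ∅∪∅=∅
  n2('ab'): parent n1 fail=0; on 'b' 0 → fail=6;  out {0}∪∅={0}
  n3('aa'): parent n1 fail=0; on 'a' 0 → fail=1;  out ∅∪{5}={5}
  n7('bb'): parent n6 fail=0; on 'b' 0 → fail=6;  out ∅∪∅=∅
  n14('ac'): parent n1 fail=0; on 'c' 0 → fail=0;  out ∅∪∅=∅
  n4('aab'): parent n3 fail=1; on 'b' 1 → fail=2;  out ∅∪{0}={0}
  n8('bba'): parent n7 fail=6; on 'a' 6→0 → fail=1;  out ∅∪{5}={5}
  n10('bbb'): parent n7 fail=6; on 'b' 6 → fail=7;  out ∅∪∅=∅
  n15('aca'): parent n14 fail=0; on 'a' 0 → fail=1;  out ∅∪{5}={5}
  n18('abc'): parent n2 fail=6; on 'c' 6→0 → fail=0;  out {6}∪∅={6}
  n5('aabc'): parent n4 fail=2; on 'c' 2 → fail=18;  out {1}∪{6}={1,6}
  n9('bbaa'): parent n8 fail=1; on 'a' 1 → fail=3;  out {2}∪{5}={2,5}
  n11('bbbb'): parent n10 fail=7; on 'b' 7 → fail=10;  out ∅∪∅=∅
  n16('acab'): parent n15 fail=1; on 'b' 1 → fail=2;  out ∅∪{0}={0}
  n12('bbbba'): parent n11 fail=10; on 'a' 10→7 → fail=8;  out ∅∪{5}={5}
  n17('acabb'): parent n16 fail=2; on 'b' 2→6 → fail=7;  out {4}∪∅={4}
  n13('bbbbab'): parent n12 fail=8; on 'b' 8→1 → fail=2;  out {3}∪{0}={0,3}

Scan:
pos 0 'a': at 1  ** P5@[0:0]
pos 1 'c': at 14
pos 2 'a': at 15  ** P5@[2:2]
pos 3 'b': at 16  ** P0@[2:3]
pos 4 'b': at 17  ** P4@[0:4]
pos 5 'a': at 8 (via fail)  ** P5@[5:5]
pos 6 'c': at 14 (via fail)
pos 7 'b': at 6 (via fail)
pos 8 'a': at 1 (via fail)  ** P5@[8:8]
pos 9 'c': at 14
pos 10 'a': at 15  ** P5@[10:10]
pos 11 'b': at 16  ** P0@[10:11]
pos 12 'b': at 17  ** P4@[8:12]
pos 13 'b': at 10 (via fail)
pos 14 'c': at 0 (via fail)
pos 15 'a': at 1  ** P5@[15:15]
pos 16 'b': at 2  ** P0@[15:16]
pos 17 'a': at 1 (via fail)  ** P5@[17:17]
pos 18 'b': at 2  ** P0@[17:18]
pos 19 'b': at 7 (via fail)
pos 20 'b': at 10
pos 21 'b': at 11
pos 22 'a': at 12  ** P5@[22:22]
pos 23 'b': at 13  ** P0@[22:23],P3@[18:23]
pos 24 'c': at 18 (via fail)  ** P6@[22:24]
pos 25 'c': at 0 (via fail)
pos 26 'a': at 1  ** P5@[26:26]
pos 27 'a': at 3  ** P5@[27:27]
pos 28 'b': at 4  ** P0@[27:28]
pos 29 'c': at 5  ** P1@[26:29],P6@[27:29]
pos 30 'a': at 1 (via fail)  ** P5@[30:30]
pos 31 'b': at 2  ** P0@[30:31]
pos 32 'c': at 18  ** P6@[30:32]
pos 33 'c': at 0 (via fail)
pos 34 'b': at 6
pos 35 'a': at 1 (via fail)  ** P5@[35:35]
pos 36 'c': at 14
pos 37 'a': at 15  ** P5@[37:37]
pos 38 'b': at 16  ** P0@[37:38]
pos 39 'b': at 17  ** P4@[35:39]
pos 40 'a': at 8 (via fail)  ** P5@[40:40]
pos 41 'c': at 14 (via fail)
pos 42 'b': at 6 (via fail)
pos 43 'b': at 7
pos 44 'b': at 10
pos 45 'b': at 11
pos 46 'a': at 12  ** P5@[46:46]
pos 47 'b': at 13  ** P0@[46:47],P3@[42:47]
pos 48 'b': at 7 (via fail)
pos 49 'b': at 10
pos 50 'b': at 11
pos 51 'a': at 12  ** P5@[51:51]
pos 52 'a': at 9 (via fail)  ** P2@[49:52],P5@[52:52]
pos 53 'b': at 4 (via fail)  ** P0@[52:53]
pos 54 'b': at 7 (via fail)
pos 55 'c': at 0 (via fail)
pos 56 'a': at 1  ** P5@[56:56]
pos 57 'c': at 14
pos 58 'a': at 15  ** P5@[58:58]
pos 59 'b': at 16  ** P0@[58:59]
pos 60 'b': at 17  ** P4@[56:60]
pos 61 'a': at 8 (via fail)  ** P5@[61:61]
pos 62 'b': at 2 (via fail)  ** P0@[61:62]
pos 63 'c': at 18  ** P6@[61:63]
pos 64 'a': at 1 (via fail)  ** P5@[64:64]
pos 65 'a': at 3  ** P5@[65:65]
pos 66 'b': at 4  ** P0@[65:66]
pos 67 'c': at 5  ** P1@[64:67],P6@[65:67]
pos 68 'a': at 1 (via fail)  ** P5@[68:68]
pos 69 'b': at 2  ** P0@[68:69]
pos 70 'b': at 7 (via fail)
pos 71 'b': at 10
pos 72 'a': at 8 (via fail)  ** P5@[72:72]
pos 73 'a': at 9  ** P2@[70:73],P5@[73:73]

Result: [[0,5],[2,5],[3,0],[4,4],[5,5],[8,5],[10,5],[11,0],[12,4],[15,5],[16,0],[17,5],[18,0],[22,5],[23,0],[23,3],[24,6],[26,5],[27,5],[28,0],[29,1],[29,6],[30,5],[31,0],[32,6],[35,5],[37,5],[38,0],[39,4],[40,5],[46,5],[47,0],[47,3],[51,5],[52,2],[52,5],[53,0],[56,5],[58,5],[59,0],[60,4],[61,5],[62,0],[63,6],[64,5],[65,5],[66,0],[67,1],[67,6],[68,5],[69,0],[72,5],[73,2],[73,5]]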